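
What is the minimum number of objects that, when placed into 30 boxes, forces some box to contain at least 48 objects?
n = (48 − 1)·30 + 1 = 1411

By the generalised pigeonhole principle, to guarantee some box contains ≥ r objects we need more than (r − 1) · k objects total. Threshold: n = (r − 1) · k + 1. With r = 48 and k = 30: n = 47 · 30 + 1 = 1410 + 1 = 1411. For n = 1410 = 47 · 30, we can put exactly 47 objects in every box, avoiding 48 in any single one — so 1411 is tight.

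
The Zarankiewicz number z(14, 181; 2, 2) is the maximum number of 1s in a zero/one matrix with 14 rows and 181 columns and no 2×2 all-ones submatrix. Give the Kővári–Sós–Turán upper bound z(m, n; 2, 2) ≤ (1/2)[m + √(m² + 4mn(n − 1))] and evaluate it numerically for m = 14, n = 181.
z(14, 181; 2, 2) ≤ (1/2)[14 + √(14² + 4·14·181·180)] = (1/2)[14 + √1824676] = 682.4028

Kővári–Sós–Turán: let r_1, ..., r_14 be the row sums and z = Σ r_i the total number of 1s. Each pair of columns can share at most one row with both entries 1 (else a 2×2 all-ones block appears), so Σ_i C(r_i, 2) ≤ C(181, 2) = 16290. By convexity Σ_i C(r_i, 2) ≥ 14·C(z/14, 2) = z(z − 14)/(2·14), giving z² − 14z − 14·181·180 ≤ 0 and hence z ≤ (1/2)[14 + √(196 + 4·456120)] = (1/2)[14 + √1824676] ≈ (1/2)(14 + 1350.8057) = 682.4028.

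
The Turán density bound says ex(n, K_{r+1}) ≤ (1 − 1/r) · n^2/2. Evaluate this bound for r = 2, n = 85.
Turán density bound = (1/2) · 85^2/2 = 7225/4 ≈ 1806.25

Turán's theorem: ex(n, K_{r+1}) is achieved by the complete r-partite Turán graph T(n, r) with parts as balanced as possible, and is at most (1 − 1/r) · n^2/2. For r = 2, n = 85: the density bound is (1/2) · 7225/2 = 7225/4 ≈ 1806.25. The integer-valued extremum is e(T(85, 2)) = 1806, which is strictly less than the density bound 7225/4 since 2 ∤ 85 (the parts of T(85, 2) cannot all be equal).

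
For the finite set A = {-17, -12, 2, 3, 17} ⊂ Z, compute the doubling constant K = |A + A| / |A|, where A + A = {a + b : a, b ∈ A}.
K = |A + A| / |A| = 14/5

Enumerate A + A = {a + b : a, b ∈ A}. With |A| = 5, there are |A|^2 = 25 ordered sum pairs; collecting distinct values, A + A = {-34, -29, -24, -15, -14, -10, -9, 0, 4, 5, 6, 19, 20, 34}, so |A + A| = 14. Thus K = 14/5. For comparison, the minimum possible |A + A| over all 5-element sets is 2·5 − 1 = 9 (so min K = 9/5), attained only by arithmetic progressions.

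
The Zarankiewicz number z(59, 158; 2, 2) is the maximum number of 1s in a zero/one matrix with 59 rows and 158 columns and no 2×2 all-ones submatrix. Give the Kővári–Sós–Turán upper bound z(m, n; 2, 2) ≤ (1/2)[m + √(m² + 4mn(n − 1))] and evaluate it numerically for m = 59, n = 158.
z(59, 158; 2, 2) ≤ (1/2)[59 + √(59² + 4·59·158·157)] = (1/2)[59 + √5857697] = 1239.634

Kővári–Sós–Turán: let r_1, ..., r_59 be the row sums and z = Σ r_i the total number of 1s. Each pair of columns can share at most one row with both entries 1 (else a 2×2 all-ones block appears), so Σ_i C(r_i, 2) ≤ C(158, 2) = 12403. By convexity Σ_i C(r_i, 2) ≥ 59·C(z/59, 2) = z(z − 59)/(2·59), giving z² − 59z − 59·158·157 ≤ 0 and hence z ≤ (1/2)[59 + √(3481 + 4·1463554)] = (1/2)[59 + √5857697] ≈ (1/2)(59 + 2420.268) = 1239.634.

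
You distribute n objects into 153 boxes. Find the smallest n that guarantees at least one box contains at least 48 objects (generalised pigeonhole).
n = (48 − 1)·153 + 1 = 7192

By the generalised pigeonhole principle, to guarantee some box contains ≥ r objects we need more than (r − 1) · k objects total. Threshold: n = (r − 1) · k + 1. With r = 48 and k = 153: n = 47 · 153 + 1 = 7191 + 1 = 7192. For n = 7191 = 47 · 153, we can put exactly 47 objects in every box, avoiding 48 in any single one — so 7192 is tight.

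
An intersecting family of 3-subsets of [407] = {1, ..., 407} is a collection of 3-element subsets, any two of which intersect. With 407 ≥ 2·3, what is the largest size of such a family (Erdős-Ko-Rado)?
max |F| = C(406, 2) = 82215

Erdős-Ko-Rado (1961): when n ≥ 2k, max |F| = C(n−1, k−1). The bound is attained by the star {A : i ∈ A} for any fixed i ∈ [n]. Here C(407−1, 3−1) = C(406, 2) = 82215.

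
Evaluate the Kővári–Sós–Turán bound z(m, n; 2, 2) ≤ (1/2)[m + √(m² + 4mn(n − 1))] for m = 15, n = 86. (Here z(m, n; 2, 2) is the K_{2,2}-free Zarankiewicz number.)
z(15, 86; 2, 2) ≤ (1/2)[15 + √(15² + 4·15·86·85)] = (1/2)[15 + √438825] = 338.7193

Kővári–Sós–Turán: let r_1, ..., r_15 be the row sums and z = Σ r_i the total number of 1s. Each pair of columns can share at most one row with both entries 1 (else a 2×2 all-ones block appears), so Σ_i C(r_i, 2) ≤ C(86, 2) = 3655. By convexity Σ_i C(r_i, 2) ≥ 15·C(z/15, 2) = z(z − 15)/(2·15), giving z² − 15z − 15·86·85 ≤ 0 and hence z ≤ (1/2)[15 + √(225 + 4·109650)] = (1/2)[15 + √438825] ≈ (1/2)(15 + 662.4387) = 338.7193.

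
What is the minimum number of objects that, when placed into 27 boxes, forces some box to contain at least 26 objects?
n = (26 − 1)·27 + 1 = 676

By the generalised pigeonhole principle, to guarantee some box contains ≥ r objects we need more than (r − 1) · k objects total. Threshold: n = (r − 1) · k + 1. With r = 26 and k = 27: n = 25 · 27 + 1 = 675 + 1 = 676. For n = 675 = 25 · 27, we can put exactly 25 objects in every box, avoiding 26 in any single one — so 676 is tight.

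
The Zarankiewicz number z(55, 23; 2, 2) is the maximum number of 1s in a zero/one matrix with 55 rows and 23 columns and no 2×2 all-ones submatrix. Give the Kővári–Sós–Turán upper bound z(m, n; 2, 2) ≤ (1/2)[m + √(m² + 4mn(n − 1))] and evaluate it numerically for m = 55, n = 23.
z(55, 23; 2, 2) ≤ (1/2)[55 + √(55² + 4·55·23·22)] = (1/2)[55 + √114345] = 196.5747

Kővári–Sós–Turán: let r_1, ..., r_55 be the row sums and z = Σ r_i the total number of 1s. Each pair of columns can share at most one row with both entries 1 (else a 2×2 all-ones block appears), so Σ_i C(r_i, 2) ≤ C(23, 2) = 253. By convexity Σ_i C(r_i, 2) ≥ 55·C(z/55, 2) = z(z − 55)/(2·55), giving z² − 55z − 55·23·22 ≤ 0 and hence z ≤ (1/2)[55 + √(3025 + 4·27830)] = (1/2)[55 + √114345] ≈ (1/2)(55 + 338.1494) = 196.5747.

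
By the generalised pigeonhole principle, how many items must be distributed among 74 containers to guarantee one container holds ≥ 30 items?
n = (30 − 1)·74 + 1 = 2147

By the generalised pigeonhole principle, to guarantee some box contains ≥ r objects we need more than (r − 1) · k objects total. Threshold: n = (r − 1) · k + 1. With r = 30 and k = 74: n = 29 · 74 + 1 = 2146 + 1 = 2147. For n = 2146 = 29 · 74, we can put exactly 29 objects in every box, avoiding 30 in any single one — so 2147 is tight.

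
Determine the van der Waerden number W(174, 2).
W(174, 2) = 174 + 1 = 175

A 2-term AP is any pair of integers, so a monochromatic 2-AP exists iff some colour is used at least twice. With 174 colours, the colouring i ↦ i on {1, ..., 174} uses each colour once, avoiding any monochromatic pair, so W(174, 2) > 174. For {1, ..., 175}, pigeonhole forces two integers of the same colour, which form a monochromatic 2-AP. Hence W(174, 2) = 175.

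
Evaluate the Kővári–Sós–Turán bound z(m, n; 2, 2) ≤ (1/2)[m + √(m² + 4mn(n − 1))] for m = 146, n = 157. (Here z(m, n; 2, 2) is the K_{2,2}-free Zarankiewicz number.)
z(146, 157; 2, 2) ≤ (1/2)[146 + √(146² + 4·146·157·156)] = (1/2)[146 + √14324644] = 1965.3956

Kővári–Sós–Turán: let r_1, ..., r_146 be the row sums and z = Σ r_i the total number of 1s. Each pair of columns can share at most one row with both entries 1 (else a 2×2 all-ones block appears), so Σ_i C(r_i, 2) ≤ C(157, 2) = 12246. By convexity Σ_i C(r_i, 2) ≥ 146·C(z/146, 2) = z(z − 146)/(2·146), giving z² − 146z − 146·157·156 ≤ 0 and hence z ≤ (1/2)[146 + √(21316 + 4·3575832)] = (1/2)[146 + √14324644] ≈ (1/2)(146 + 3784.7911) = 1965.3956.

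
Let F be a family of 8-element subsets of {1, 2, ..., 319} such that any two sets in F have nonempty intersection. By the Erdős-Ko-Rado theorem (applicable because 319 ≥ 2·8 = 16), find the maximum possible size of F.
max |F| = C(318, 7) = 61049493029304

Erdős-Ko-Rado (1961): when n ≥ 2k, max |F| = C(n−1, k−1). The bound is attained by the star {A : i ∈ A} for any fixed i ∈ [n]. Here C(319−1, 8−1) = C(318, 7) = 61049493029304.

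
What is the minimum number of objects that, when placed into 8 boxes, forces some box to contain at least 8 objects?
n = (8 − 1)·8 + 1 = 57

By the generalised pigeonhole principle, to guarantee some box contains ≥ r objects we need more than (r − 1) · k objects total. Threshold: n = (r − 1) · k + 1. With r = 8 and k = 8: n = 7 · 8 + 1 = 56 + 1 = 57. For n = 56 = 7 · 8, we can put exactly 7 objects in every box, avoiding 8 in any single one — so 57 is tight.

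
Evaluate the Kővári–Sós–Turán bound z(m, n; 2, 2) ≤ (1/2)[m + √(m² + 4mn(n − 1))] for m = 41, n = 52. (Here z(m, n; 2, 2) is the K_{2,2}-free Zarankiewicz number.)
z(41, 52; 2, 2) ≤ (1/2)[41 + √(41² + 4·41·52·51)] = (1/2)[41 + √436609] = 350.882

Kővári–Sós–Turán: let r_1, ..., r_41 be the row sums and z = Σ r_i the total number of 1s. Each pair of columns can share at most one row with both entries 1 (else a 2×2 all-ones block appears), so Σ_i C(r_i, 2) ≤ C(52, 2) = 1326. By convexity Σ_i C(r_i, 2) ≥ 41·C(z/41, 2) = z(z − 41)/(2·41), giving z² − 41z − 41·52·51 ≤ 0 and hence z ≤ (1/2)[41 + √(1681 + 4·108732)] = (1/2)[41 + √436609] ≈ (1/2)(41 + 660.764) = 350.882.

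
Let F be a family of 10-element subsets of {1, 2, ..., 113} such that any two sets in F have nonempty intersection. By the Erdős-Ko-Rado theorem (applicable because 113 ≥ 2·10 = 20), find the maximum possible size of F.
max |F| = C(112, 9) = 5494563394320

Erdős-Ko-Rado (1961): when n ≥ 2k, max |F| = C(n−1, k−1). The bound is attained by the star {A : i ∈ A} for any fixed i ∈ [n]. Here C(113−1, 10−1) = C(112, 9) = 5494563394320.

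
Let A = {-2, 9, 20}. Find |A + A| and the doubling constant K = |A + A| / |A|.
K = |A + A| / |A| = 5/3

Enumerate A + A = {a + b : a, b ∈ A}. With |A| = 3, there are |A|^2 = 9 ordered sum pairs; collecting distinct values, A + A = {-4, 7, 18, 29, 40}, so |A + A| = 5. Thus K = 5/3. Here |A + A| = 2|A| − 1 = 5, the minimum possible — so K = 5/3 is minimal, which holds iff A is an arithmetic progression.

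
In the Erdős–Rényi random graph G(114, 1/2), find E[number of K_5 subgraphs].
E[# K_5] = C(114, 5) · (1/2)^C(5, 2) = 146803272 / 2^10 = 18350409/128 = 143362.5703125

For each 5-subset S of vertices (there are C(114, 5) = 146803272 such S), let X_S = 1 if S induces a K_5 (all C(5, 2) = 10 edges present). Then P(X_S = 1) = (1/2)^10 = 1/1024. By linearity of expectation, E[# K_5] = C(114, 5) · (1/2)^10 = 146803272 / 1024 = 18350409/128 = 143362.5703125.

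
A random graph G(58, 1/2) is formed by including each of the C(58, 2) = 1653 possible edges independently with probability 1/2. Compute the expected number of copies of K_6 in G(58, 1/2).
E[# K_6] = C(58, 6) · (1/2)^C(6, 2) = 40475358 / 2^15 = 20237679/16384 ≈ 1235.209900

For each 6-subset S of vertices (there are C(58, 6) = 40475358 such S), let X_S = 1 if S induces a K_6 (all C(6, 2) = 15 edges present). Then P(X_S = 1) = (1/2)^15 = 1/32768. By linearity of expectation, E[# K_6] = C(58, 6) · (1/2)^15 = 40475358 / 32768 = 20237679/16384 ≈ 1235.209900.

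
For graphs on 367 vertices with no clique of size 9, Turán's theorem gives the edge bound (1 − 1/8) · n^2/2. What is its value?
Turán density bound = (7/8) · 367^2/2 = 942823/16 ≈ 58926.4375

Turán's theorem: ex(n, K_{r+1}) is achieved by the complete r-partite Turán graph T(n, r) with parts as balanced as possible, and is at most (1 − 1/r) · n^2/2. For r = 8, n = 367: the density bound is (7/8) · 134689/2 = 942823/16 ≈ 58926.4375. The integer-valued extremum is e(T(367, 8)) = 58926, which is strictly less than the density bound 942823/16 since 8 ∤ 367 (the parts of T(367, 8) cannot all be equal).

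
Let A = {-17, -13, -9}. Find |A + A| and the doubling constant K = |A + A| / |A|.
K = |A + A| / |A| = 5/3

Enumerate A + A = {a + b : a, b ∈ A}. With |A| = 3, there are |A|^2 = 9 ordered sum pairs; collecting distinct values, A + A = {-34, -30, -26, -22, -18}, so |A + A| = 5. Thus K = 5/3. Here |A + A| = 2|A| − 1 = 5, the minimum possible — so K = 5/3 is minimal, which holds iff A is an arithmetic progression.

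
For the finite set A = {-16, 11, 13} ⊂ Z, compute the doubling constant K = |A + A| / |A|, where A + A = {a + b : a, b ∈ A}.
K = |A + A| / |A| = 6/3 = 2

Enumerate A + A = {a + b : a, b ∈ A}. With |A| = 3, there are |A|^2 = 9 ordered sum pairs; collecting distinct values, A + A = {-32, -5, -3, 22, 24, 26}, so |A + A| = 6. Thus K = 6/3 = 2. For comparison, the minimum possible |A + A| over all 3-element sets is 2·3 − 1 = 5 (so min K = 5/3), attained only by arithmetic progressions.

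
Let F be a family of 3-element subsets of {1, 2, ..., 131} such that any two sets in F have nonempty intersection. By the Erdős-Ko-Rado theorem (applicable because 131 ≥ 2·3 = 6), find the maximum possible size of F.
max |F| = C(130, 2) = 8385

The Erdős-Ko-Rado theorem states: for n ≥ 2k, an intersecting family of k-subsets of an n-element set has size at most C(n − 1, k − 1), with equality for 'star' families {A ⊆ [n] : |A| = k, i ∈ A} (fix an element i). For n = 131, k = 3: C(130, 2) = 8385.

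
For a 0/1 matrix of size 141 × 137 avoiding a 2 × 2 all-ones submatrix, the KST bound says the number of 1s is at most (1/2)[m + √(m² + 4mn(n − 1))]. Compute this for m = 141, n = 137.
z(141, 137; 2, 2) ≤ (1/2)[141 + √(141² + 4·141·137·136)] = (1/2)[141 + √10528329] = 1692.8693

Kővári–Sós–Turán: let r_1, ..., r_141 be the row sums and z = Σ r_i the total number of 1s. Each pair of columns can share at most one row with both entries 1 (else a 2×2 all-ones block appears), so Σ_i C(r_i, 2) ≤ C(137, 2) = 9316. By convexity Σ_i C(r_i, 2) ≥ 141·C(z/141, 2) = z(z − 141)/(2·141), giving z² − 141z − 141·137·136 ≤ 0 and hence z ≤ (1/2)[141 + √(19881 + 4·2627112)] = (1/2)[141 + √10528329] ≈ (1/2)(141 + 3244.7387) = 1692.8693.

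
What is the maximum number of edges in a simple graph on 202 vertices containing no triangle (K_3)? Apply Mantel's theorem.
ex(202, K_3) = ⌊202^2/4⌋ = 10201

Mantel (1907): a triangle-free graph on n vertices has at most ⌊n^2/4⌋ edges, with equality for the complete bipartite graph K_{⌊n/2⌋, ⌈n/2⌉}. For n = 202: ⌊202^2/4⌋ = ⌊40804/4⌋ = 10201. The extremal graph is K_{101, 101}, which has 101·101 = 10201 edges.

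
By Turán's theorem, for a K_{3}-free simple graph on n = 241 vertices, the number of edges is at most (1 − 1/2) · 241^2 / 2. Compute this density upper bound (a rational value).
Turán density bound = (1/2) · 241^2/2 = 58081/4 ≈ 14520.25

Turán's theorem: ex(n, K_{r+1}) is achieved by the complete r-partite Turán graph T(n, r) with parts as balanced as possible, and is at most (1 − 1/r) · n^2/2. For r = 2, n = 241: the density bound is (1/2) · 58081/2 = 58081/4 ≈ 14520.25. The integer-valued extremum is e(T(241, 2)) = 14520, which is strictly less than the density bound 58081/4 since 2 ∤ 241 (the parts of T(241, 2) cannot all be equal).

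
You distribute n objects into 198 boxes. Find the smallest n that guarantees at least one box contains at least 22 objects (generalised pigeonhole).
n = (22 − 1)·198 + 1 = 4159

By the generalised pigeonhole principle, to guarantee some box contains ≥ r objects we need more than (r − 1) · k objects total. Threshold: n = (r − 1) · k + 1. With r = 22 and k = 198: n = 21 · 198 + 1 = 4158 + 1 = 4159. For n = 4158 = 21 · 198, we can put exactly 21 objects in every box, avoiding 22 in any single one — so 4159 is tight.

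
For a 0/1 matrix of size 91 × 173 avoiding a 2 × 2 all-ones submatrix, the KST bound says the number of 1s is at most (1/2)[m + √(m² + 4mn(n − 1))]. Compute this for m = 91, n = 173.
z(91, 173; 2, 2) ≤ (1/2)[91 + √(91² + 4·91·173·172)] = (1/2)[91 + √10839465] = 1691.6671

Kővári–Sós–Turán: let r_1, ..., r_91 be the row sums and z = Σ r_i the total number of 1s. Each pair of columns can share at most one row with both entries 1 (else a 2×2 all-ones block appears), so Σ_i C(r_i, 2) ≤ C(173, 2) = 14878. By convexity Σ_i C(r_i, 2) ≥ 91·C(z/91, 2) = z(z − 91)/(2·91), giving z² − 91z − 91·173·172 ≤ 0 and hence z ≤ (1/2)[91 + √(8281 + 4·2707796)] = (1/2)[91 + √10839465] ≈ (1/2)(91 + 3292.3343) = 1691.6671.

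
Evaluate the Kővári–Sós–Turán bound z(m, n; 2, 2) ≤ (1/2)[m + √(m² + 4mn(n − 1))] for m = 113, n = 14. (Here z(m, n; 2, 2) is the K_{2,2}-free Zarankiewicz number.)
z(113, 14; 2, 2) ≤ (1/2)[113 + √(113² + 4·113·14·13)] = (1/2)[113 + √95033] = 210.6371

Kővári–Sós–Turán: let r_1, ..., r_113 be the row sums and z = Σ r_i the total number of 1s. Each pair of columns can share at most one row with both entries 1 (else a 2×2 all-ones block appears), so Σ_i C(r_i, 2) ≤ C(14, 2) = 91. By convexity Σ_i C(r_i, 2) ≥ 113·C(z/113, 2) = z(z − 113)/(2·113), giving z² − 113z − 113·14·13 ≤ 0 and hence z ≤ (1/2)[113 + √(12769 + 4·20566)] = (1/2)[113 + √95033] ≈ (1/2)(113 + 308.2742) = 210.6371.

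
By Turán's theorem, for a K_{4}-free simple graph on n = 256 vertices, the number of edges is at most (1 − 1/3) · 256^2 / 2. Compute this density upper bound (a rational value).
Turán density bound = (2/3) · 256^2/2 = 65536/3 ≈ 21845.3333

Turán's theorem: ex(n, K_{r+1}) is achieved by the complete r-partite Turán graph T(n, r) with parts as balanced as possible, and is at most (1 − 1/r) · n^2/2. For r = 3, n = 256: the density bound is (2/3) · 65536/2 = 65536/3 ≈ 21845.3333. The integer-valued extremum is e(T(256, 3)) = 21845, which is strictly less than the density bound 65536/3 since 3 ∤ 256 (the parts of T(256, 3) cannot all be equal).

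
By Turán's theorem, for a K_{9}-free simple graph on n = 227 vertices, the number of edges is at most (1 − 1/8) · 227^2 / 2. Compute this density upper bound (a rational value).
Turán density bound = (7/8) · 227^2/2 = 360703/16 ≈ 22543.9375

Turán's theorem: ex(n, K_{r+1}) is achieved by the complete r-partite Turán graph T(n, r) with parts as balanced as possible, and is at most (1 − 1/r) · n^2/2. For r = 8, n = 227: the density bound is (7/8) · 51529/2 = 360703/16 ≈ 22543.9375. The integer-valued extremum is e(T(227, 8)) = 22543, which is strictly less than the density bound 360703/16 since 8 ∤ 227 (the parts of T(227, 8) cannot all be equal).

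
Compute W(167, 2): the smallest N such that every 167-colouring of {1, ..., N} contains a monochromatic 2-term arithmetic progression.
W(167, 2) = 167 + 1 = 168

A 2-term AP is any pair of integers, so a monochromatic 2-AP exists iff some colour is used at least twice. With 167 colours, the colouring i ↦ i on {1, ..., 167} uses each colour once, avoiding any monochromatic pair, so W(167, 2) > 167. For {1, ..., 168}, pigeonhole forces two integers of the same colour, which form a monochromatic 2-AP. Hence W(167, 2) = 168.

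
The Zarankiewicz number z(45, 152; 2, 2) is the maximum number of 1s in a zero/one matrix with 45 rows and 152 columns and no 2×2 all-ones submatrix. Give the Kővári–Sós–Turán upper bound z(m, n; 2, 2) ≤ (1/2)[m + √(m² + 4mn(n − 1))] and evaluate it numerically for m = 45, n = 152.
z(45, 152; 2, 2) ≤ (1/2)[45 + √(45² + 4·45·152·151)] = (1/2)[45 + √4133385] = 1039.0364

Kővári–Sós–Turán: let r_1, ..., r_45 be the row sums and z = Σ r_i the total number of 1s. Each pair of columns can share at most one row with both entries 1 (else a 2×2 all-ones block appears), so Σ_i C(r_i, 2) ≤ C(152, 2) = 11476. By convexity Σ_i C(r_i, 2) ≥ 45·C(z/45, 2) = z(z − 45)/(2·45), giving z² − 45z − 45·152·151 ≤ 0 and hence z ≤ (1/2)[45 + √(2025 + 4·1032840)] = (1/2)[45 + √4133385] ≈ (1/2)(45 + 2033.0728) = 1039.0364.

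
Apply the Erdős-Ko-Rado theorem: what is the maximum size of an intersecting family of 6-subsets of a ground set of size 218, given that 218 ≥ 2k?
max |F| = C(217, 5) = 3827930778

Erdős-Ko-Rado (1961): when n ≥ 2k, max |F| = C(n−1, k−1). The bound is attained by the star {A : i ∈ A} for any fixed i ∈ [n]. Here C(218−1, 6−1) = C(217, 5) = 3827930778.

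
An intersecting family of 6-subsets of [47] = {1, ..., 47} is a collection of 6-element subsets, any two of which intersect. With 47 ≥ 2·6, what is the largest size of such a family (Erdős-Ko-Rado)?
max |F| = C(46, 5) = 1370754

The Erdős-Ko-Rado theorem states: for n ≥ 2k, an intersecting family of k-subsets of an n-element set has size at most C(n − 1, k − 1), with equality for 'star' families {A ⊆ [n] : |A| = k, i ∈ A} (fix an element i). For n = 47, k = 6: C(46, 5) = 1370754.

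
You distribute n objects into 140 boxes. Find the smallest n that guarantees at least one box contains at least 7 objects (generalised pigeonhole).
n = (7 − 1)·140 + 1 = 841

By the generalised pigeonhole principle, to guarantee some box contains ≥ r objects we need more than (r − 1) · k objects total. Threshold: n = (r − 1) · k + 1. With r = 7 and k = 140: n = 6 · 140 + 1 = 840 + 1 = 841. For n = 840 = 6 · 140, we can put exactly 6 objects in every box, avoiding 7 in any single one — so 841 is tight.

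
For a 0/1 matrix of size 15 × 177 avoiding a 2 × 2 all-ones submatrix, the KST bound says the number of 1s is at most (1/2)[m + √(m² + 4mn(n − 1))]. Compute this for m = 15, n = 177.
z(15, 177; 2, 2) ≤ (1/2)[15 + √(15² + 4·15·177·176)] = (1/2)[15 + √1869345] = 691.12

Kővári–Sós–Turán: let r_1, ..., r_15 be the row sums and z = Σ r_i the total number of 1s. Each pair of columns can share at most one row with both entries 1 (else a 2×2 all-ones block appears), so Σ_i C(r_i, 2) ≤ C(177, 2) = 15576. By convexity Σ_i C(r_i, 2) ≥ 15·C(z/15, 2) = z(z − 15)/(2·15), giving z² − 15z − 15·177·176 ≤ 0 and hence z ≤ (1/2)[15 + √(225 + 4·467280)] = (1/2)[15 + √1869345] ≈ (1/2)(15 + 1367.2399) = 691.12.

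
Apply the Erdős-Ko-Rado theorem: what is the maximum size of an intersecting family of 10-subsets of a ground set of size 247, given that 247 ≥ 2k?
max |F| = C(246, 9) = 7840662620493780

Erdős-Ko-Rado (1961): when n ≥ 2k, max |F| = C(n−1, k−1). The bound is attained by the star {A : i ∈ A} for any fixed i ∈ [n]. Here C(247−1, 10−1) = C(246, 9) = 7840662620493780.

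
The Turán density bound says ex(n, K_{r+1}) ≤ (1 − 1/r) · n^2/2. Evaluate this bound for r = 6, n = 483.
Turán density bound = (5/6) · 483^2/2 = 388815/4 ≈ 97203.75

Turán's theorem: ex(n, K_{r+1}) is achieved by the complete r-partite Turán graph T(n, r) with parts as balanced as possible, and is at most (1 − 1/r) · n^2/2. For r = 6, n = 483: the density bound is (5/6) · 233289/2 = 388815/4 ≈ 97203.75. The integer-valued extremum is e(T(483, 6)) = 97203, which is strictly less than the density bound 388815/4 since 6 ∤ 483 (the parts of T(483, 6) cannot all be equal).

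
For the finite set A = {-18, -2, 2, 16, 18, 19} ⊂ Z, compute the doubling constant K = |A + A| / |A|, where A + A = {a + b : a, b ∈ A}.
K = |A + A| / |A| = 20/6 = 10/3

Enumerate A + A = {a + b : a, b ∈ A}. With |A| = 6, there are |A|^2 = 36 ordered sum pairs; collecting distinct values, A + A = {-36, -20, -16, -4, -2, 0, 1, 4, 14, 16, 17, 18, 20, 21, 32, 34, 35, 36, 37, 38}, so |A + A| = 20. Thus K = 20/6 = 10/3. For comparison, the minimum possible |A + A| over all 6-element sets is 2·6 − 1 = 11 (so min K = 11/6), attained only by arithmetic progressions.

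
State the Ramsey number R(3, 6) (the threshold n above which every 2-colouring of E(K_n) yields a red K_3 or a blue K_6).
R(3, 6) = 18

Lower bound: an explicit 2-colouring of K_{17} (typically a Paley-type or other structured construction) avoids a red K_3 and a blue K_6, showing R(3, 6) > 17.
Upper bound: the simple Erdős–Szekeres recurrence only gives R(3, 6) ≤ 20; the tight bound R(3, 6) ≤ 18 requires a sharper case analysis (or computer search) of 2-colourings of K_{18}.
Hence R(3, 6) = 18.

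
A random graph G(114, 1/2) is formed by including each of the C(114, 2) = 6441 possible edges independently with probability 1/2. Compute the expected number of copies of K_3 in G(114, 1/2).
E[# K_3] = C(114, 3) · (1/2)^C(3, 2) = 240464 / 2^3 = 30058

For each 3-subset S of vertices (there are C(114, 3) = 240464 such S), let X_S = 1 if S induces a K_3 (all C(3, 2) = 3 edges present). Then P(X_S = 1) = (1/2)^3 = 1/8. By linearity of expectation, E[# K_3] = C(114, 3) · (1/2)^3 = 240464 / 8 = 30058.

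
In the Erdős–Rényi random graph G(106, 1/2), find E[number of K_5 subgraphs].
E[# K_5] = C(106, 5) · (1/2)^C(5, 2) = 101340876 / 2^10 = 25335219/256 ≈ 98965.699219

For each 5-subset S of vertices (there are C(106, 5) = 101340876 such S), let X_S = 1 if S induces a K_5 (all C(5, 2) = 10 edges present). Then P(X_S = 1) = (1/2)^10 = 1/1024. By linearity of expectation, E[# K_5] = C(106, 5) · (1/2)^10 = 101340876 / 1024 = 25335219/256 ≈ 98965.699219.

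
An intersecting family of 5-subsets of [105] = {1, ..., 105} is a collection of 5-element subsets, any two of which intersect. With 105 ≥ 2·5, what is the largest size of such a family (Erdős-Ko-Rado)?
max |F| = C(104, 4) = 4598126

The Erdős-Ko-Rado theorem states: for n ≥ 2k, an intersecting family of k-subsets of an n-element set has size at most C(n − 1, k − 1), with equality for 'star' families {A ⊆ [n] : |A| = k, i ∈ A} (fix an element i). For n = 105, k = 5: C(104, 4) = 4598126.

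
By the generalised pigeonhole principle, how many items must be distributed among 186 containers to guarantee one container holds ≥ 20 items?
n = (20 − 1)·186 + 1 = 3535

By the generalised pigeonhole principle, to guarantee some box contains ≥ r objects we need more than (r − 1) · k objects total. Threshold: n = (r − 1) · k + 1. With r = 20 and k = 186: n = 19 · 186 + 1 = 3534 + 1 = 3535. For n = 3534 = 19 · 186, we can put exactly 19 objects in every box, avoiding 20 in any single one — so 3535 is tight.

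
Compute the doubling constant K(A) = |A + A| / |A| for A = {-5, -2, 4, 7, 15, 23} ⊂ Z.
K = |A + A| / |A| = 19/6

Enumerate A + A = {a + b : a, b ∈ A}. With |A| = 6, there are |A|^2 = 36 ordered sum pairs; collecting distinct values, A + A = {-10, -7, -4, -1, 2, 5, 8, 10, 11, 13, 14, 18, 19, 21, 22, 27, 30, 38, 46}, so |A + A| = 19. Thus K = 19/6. For comparison, the minimum possible |A + A| over all 6-element sets is 2·6 − 1 = 11 (so min K = 11/6), attained only by arithmetic progressions.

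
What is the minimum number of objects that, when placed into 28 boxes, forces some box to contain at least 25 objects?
n = (25 − 1)·28 + 1 = 673

By the generalised pigeonhole principle, to guarantee some box contains ≥ r objects we need more than (r − 1) · k objects total. Threshold: n = (r − 1) · k + 1. With r = 25 and k = 28: n = 24 · 28 + 1 = 672 + 1 = 673. For n = 672 = 24 · 28, we can put exactly 24 objects in every box, avoiding 25 in any single one — so 673 is tight.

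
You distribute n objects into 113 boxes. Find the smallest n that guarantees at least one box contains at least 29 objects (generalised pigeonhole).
n = (29 − 1)·113 + 1 = 3165

By the generalised pigeonhole principle, to guarantee some box contains ≥ r objects we need more than (r − 1) · k objects total. Threshold: n = (r − 1) · k + 1. With r = 29 and k = 113: n = 28 · 113 + 1 = 3164 + 1 = 3165. For n = 3164 = 28 · 113, we can put exactly 28 objects in every box, avoiding 29 in any single one — so 3165 is tight.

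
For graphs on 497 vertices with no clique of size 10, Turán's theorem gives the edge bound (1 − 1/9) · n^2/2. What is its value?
Turán density bound = (8/9) · 497^2/2 = 988036/9 ≈ 109781.7778

Turán's theorem: ex(n, K_{r+1}) is achieved by the complete r-partite Turán graph T(n, r) with parts as balanced as possible, and is at most (1 − 1/r) · n^2/2. For r = 9, n = 497: the density bound is (8/9) · 247009/2 = 988036/9 ≈ 109781.7778. The integer-valued extremum is e(T(497, 9)) = 109781, which is strictly less than the density bound 988036/9 since 9 ∤ 497 (the parts of T(497, 9) cannot all be equal).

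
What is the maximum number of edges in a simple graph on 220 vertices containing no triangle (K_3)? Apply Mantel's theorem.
ex(220, K_3) = ⌊220^2/4⌋ = 12100

Mantel (1907): a triangle-free graph on n vertices has at most ⌊n^2/4⌋ edges, with equality for the complete bipartite graph K_{⌊n/2⌋, ⌈n/2⌉}. For n = 220: ⌊220^2/4⌋ = ⌊48400/4⌋ = 12100. The extremal graph is K_{110, 110}, which has 110·110 = 12100 edges.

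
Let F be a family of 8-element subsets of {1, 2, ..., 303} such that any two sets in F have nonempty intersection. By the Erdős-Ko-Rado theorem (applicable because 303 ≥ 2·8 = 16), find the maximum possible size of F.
max |F| = C(302, 7) = 42383788092360

Erdős-Ko-Rado (1961): when n ≥ 2k, max |F| = C(n−1, k−1). The bound is attained by the star {A : i ∈ A} for any fixed i ∈ [n]. Here C(303−1, 8−1) = C(302, 7) = 42383788092360.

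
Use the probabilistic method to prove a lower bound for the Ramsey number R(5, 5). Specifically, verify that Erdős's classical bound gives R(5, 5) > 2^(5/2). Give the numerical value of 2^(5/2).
2^(5/2) = 5.6569; so R(5, 5) > 5.6569

Colour each edge of K_n uniformly at random with red/blue. The expected number of monochromatic K_5 is C(n, 5) · 2 · 2^(−C(5,2)). If C(n, 5) · 2^(1 − C(5,2)) < 1, then with positive probability no monochromatic K_5 exists, so R(5, 5) > n. The standard estimate C(n, 5) ≤ n^5/5! shows this inequality holds whenever n ≤ 2^(5/2) (since 5! · 2^(C(5,2) − 1) > 2^(5^2/2) ≥ n^5). Hence R(5, 5) > 2^(5/2) = 5.6569.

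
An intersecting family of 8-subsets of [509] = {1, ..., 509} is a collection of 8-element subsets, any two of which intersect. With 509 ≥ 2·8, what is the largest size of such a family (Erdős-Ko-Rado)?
max |F| = C(508, 7) = 1661824926140808

Erdős-Ko-Rado (1961): when n ≥ 2k, max |F| = C(n−1, k−1). The bound is attained by the star {A : i ∈ A} for any fixed i ∈ [n]. Here C(509−1, 8−1) = C(508, 7) = 1661824926140808.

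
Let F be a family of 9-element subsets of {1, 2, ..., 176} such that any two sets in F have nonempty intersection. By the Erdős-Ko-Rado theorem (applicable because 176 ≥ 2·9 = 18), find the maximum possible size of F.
max |F| = C(175, 8) = 18547370252775

Erdős-Ko-Rado (1961): when n ≥ 2k, max |F| = C(n−1, k−1). The bound is attained by the star {A : i ∈ A} for any fixed i ∈ [n]. Here C(176−1, 9−1) = C(175, 8) = 18547370252775.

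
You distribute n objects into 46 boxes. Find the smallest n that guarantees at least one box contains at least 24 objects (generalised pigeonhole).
n = (24 − 1)·46 + 1 = 1059

By the generalised pigeonhole principle, to guarantee some box contains ≥ r objects we need more than (r − 1) · k objects total. Threshold: n = (r − 1) · k + 1. With r = 24 and k = 46: n = 23 · 46 + 1 = 1058 + 1 = 1059. For n = 1058 = 23 · 46, we can put exactly 23 objects in every box, avoiding 24 in any single one — so 1059 is tight.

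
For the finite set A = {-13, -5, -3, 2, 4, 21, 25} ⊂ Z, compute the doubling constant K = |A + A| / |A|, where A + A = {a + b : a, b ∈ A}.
K = |A + A| / |A| = 26/7

Enumerate A + A = {a + b : a, b ∈ A}. With |A| = 7, there are |A|^2 = 49 ordered sum pairs; collecting distinct values, A + A = {-26, -18, -16, -11, -10, -9, -8, -6, -3, -1, 1, 4, 6, 8, 12, 16, 18, 20, 22, 23, 25, 27, 29, 42, 46, 50}, so |A + A| = 26. Thus K = 26/7. For comparison, the minimum possible |A + A| over all 7-element sets is 2·7 − 1 = 13 (so min K = 13/7), attained only by arithmetic progressions.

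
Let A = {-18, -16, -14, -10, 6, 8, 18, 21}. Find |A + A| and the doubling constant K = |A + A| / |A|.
K = |A + A| / |A| = 32/8 = 4

Enumerate A + A = {a + b : a, b ∈ A}. With |A| = 8, there are |A|^2 = 64 ordered sum pairs; collecting distinct values, A + A = {-36, -34, -32, -30, -28, -26, -24, -20, -12, -10, -8, -6, -4, -2, 0, 2, 3, 4, 5, 7, 8, 11, 12, 14, 16, 24, 26, 27, 29, 36, 39, 42}, so |A + A| = 32. Thus K = 32/8 = 4. For comparison, the minimum possible |A + A| over all 8-element sets is 2·8 − 1 = 15 (so min K = 15/8), attained only by arithmetic progressions.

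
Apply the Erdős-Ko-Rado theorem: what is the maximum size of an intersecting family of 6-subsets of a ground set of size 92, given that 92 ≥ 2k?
max |F| = C(91, 5) = 46504458

Erdős-Ko-Rado (1961): when n ≥ 2k, max |F| = C(n−1, k−1). The bound is attained by the star {A : i ∈ A} for any fixed i ∈ [n]. Here C(92−1, 6−1) = C(91, 5) = 46504458.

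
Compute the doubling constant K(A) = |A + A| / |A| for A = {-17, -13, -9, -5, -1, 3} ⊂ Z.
K = |A + A| / |A| = 11/6

Enumerate A + A = {a + b : a, b ∈ A}. With |A| = 6, there are |A|^2 = 36 ordered sum pairs; collecting distinct values, A + A = {-34, -30, -26, -22, -18, -14, -10, -6, -2, 2, 6}, so |A + A| = 11. Thus K = 11/6. Here |A + A| = 2|A| − 1 = 11, the minimum possible — so K = 11/6 is minimal, which holds iff A is an arithmetic progression.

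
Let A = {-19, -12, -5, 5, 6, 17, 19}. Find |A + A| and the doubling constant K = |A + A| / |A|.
K = |A + A| / |A| = 25/7

Enumerate A + A = {a + b : a, b ∈ A}. With |A| = 7, there are |A|^2 = 49 ordered sum pairs; collecting distinct values, A + A = {-38, -31, -24, -17, -14, -13, -10, -7, -6, -2, 0, 1, 5, 7, 10, 11, 12, 14, 22, 23, 24, 25, 34, 36, 38}, so |A + A| = 25. Thus K = 25/7. For comparison, the minimum possible |A + A| over all 7-element sets is 2·7 − 1 = 13 (so min K = 13/7), attained only by arithmetic progressions.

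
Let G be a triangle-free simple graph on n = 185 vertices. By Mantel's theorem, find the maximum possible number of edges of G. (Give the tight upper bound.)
ex(185, K_3) = ⌊185^2/4⌋ = 8556

Mantel (1907): a triangle-free graph on n vertices has at most ⌊n^2/4⌋ edges, with equality for the complete bipartite graph K_{⌊n/2⌋, ⌈n/2⌉}. For n = 185: ⌊185^2/4⌋ = ⌊34225/4⌋ = 8556. The extremal graph is K_{92, 93}, which has 92·93 = 8556 edges.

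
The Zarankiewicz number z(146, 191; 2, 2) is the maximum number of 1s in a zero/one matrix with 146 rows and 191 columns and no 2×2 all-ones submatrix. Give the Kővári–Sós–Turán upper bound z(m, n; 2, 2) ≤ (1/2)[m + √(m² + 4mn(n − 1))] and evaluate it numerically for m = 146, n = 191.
z(146, 191; 2, 2) ≤ (1/2)[146 + √(146² + 4·146·191·190)] = (1/2)[146 + √21214676] = 2375.9696

Kővári–Sós–Turán: let r_1, ..., r_146 be the row sums and z = Σ r_i the total number of 1s. Each pair of columns can share at most one row with both entries 1 (else a 2×2 all-ones block appears), so Σ_i C(r_i, 2) ≤ C(191, 2) = 18145. By convexity Σ_i C(r_i, 2) ≥ 146·C(z/146, 2) = z(z − 146)/(2·146), giving z² − 146z − 146·191·190 ≤ 0 and hence z ≤ (1/2)[146 + √(21316 + 4·5298340)] = (1/2)[146 + √21214676] ≈ (1/2)(146 + 4605.9392) = 2375.9696.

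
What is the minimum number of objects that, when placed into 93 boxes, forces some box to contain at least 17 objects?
n = (17 − 1)·93 + 1 = 1489

By the generalised pigeonhole principle, to guarantee some box contains ≥ r objects we need more than (r − 1) · k objects total. Threshold: n = (r − 1) · k + 1. With r = 17 and k = 93: n = 16 · 93 + 1 = 1488 + 1 = 1489. For n = 1488 = 16 · 93, we can put exactly 16 objects in every box, avoiding 17 in any single one — so 1489 is tight.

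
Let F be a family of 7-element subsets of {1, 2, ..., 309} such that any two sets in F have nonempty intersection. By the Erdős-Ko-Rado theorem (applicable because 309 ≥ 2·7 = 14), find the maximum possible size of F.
max |F| = C(308, 6) = 1129000342008

The Erdős-Ko-Rado theorem states: for n ≥ 2k, an intersecting family of k-subsets of an n-element set has size at most C(n − 1, k − 1), with equality for 'star' families {A ⊆ [n] : |A| = k, i ∈ A} (fix an element i). For n = 309, k = 7: C(308, 6) = 1129000342008.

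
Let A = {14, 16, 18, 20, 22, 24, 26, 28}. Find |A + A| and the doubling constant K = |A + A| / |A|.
K = |A + A| / |A| = 15/8

Enumerate A + A = {a + b : a, b ∈ A}. With |A| = 8, there are |A|^2 = 64 ordered sum pairs; collecting distinct values, A + A = {28, 30, 32, 34, 36, 38, 40, 42, 44, 46, 48, 50, 52, 54, 56}, so |A + A| = 15. Thus K = 15/8. Here |A + A| = 2|A| − 1 = 15, the minimum possible — so K = 15/8 is minimal, which holds iff A is an arithmetic progression.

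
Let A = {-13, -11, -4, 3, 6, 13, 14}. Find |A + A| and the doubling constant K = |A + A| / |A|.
K = |A + A| / |A| = 25/7

Enumerate A + A = {a + b : a, b ∈ A}. With |A| = 7, there are |A|^2 = 49 ordered sum pairs; collecting distinct values, A + A = {-26, -24, -22, -17, -15, -10, -8, -7, -5, -1, 0, 1, 2, 3, 6, 9, 10, 12, 16, 17, 19, 20, 26, 27, 28}, so |A + A| = 25. Thus K = 25/7. For comparison, the minimum possible |A + A| over all 7-element sets is 2·7 − 1 = 13 (so min K = 13/7), attained only by arithmetic progressions.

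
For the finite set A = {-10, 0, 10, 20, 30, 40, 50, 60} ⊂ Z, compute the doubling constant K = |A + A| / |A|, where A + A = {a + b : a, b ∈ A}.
K = |A + A| / |A| = 15/8

Enumerate A + A = {a + b : a, b ∈ A}. With |A| = 8, there are |A|^2 = 64 ordered sum pairs; collecting distinct values, A + A = {-20, -10, 0, 10, 20, 30, 40, 50, 60, 70, 80, 90, 100, 110, 120}, so |A + A| = 15. Thus K = 15/8. Here |A + A| = 2|A| − 1 = 15, the minimum possible — so K = 15/8 is minimal, which holds iff A is an arithmetic progression.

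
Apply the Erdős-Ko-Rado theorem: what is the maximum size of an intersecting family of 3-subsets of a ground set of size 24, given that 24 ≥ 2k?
max |F| = C(23, 2) = 253

Erdős-Ko-Rado (1961): when n ≥ 2k, max |F| = C(n−1, k−1). The bound is attained by the star {A : i ∈ A} for any fixed i ∈ [n]. Here C(24−1, 3−1) = C(23, 2) = 253.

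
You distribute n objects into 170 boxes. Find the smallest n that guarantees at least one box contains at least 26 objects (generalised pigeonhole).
n = (26 − 1)·170 + 1 = 4251

By the generalised pigeonhole principle, to guarantee some box contains ≥ r objects we need more than (r − 1) · k objects total. Threshold: n = (r − 1) · k + 1. With r = 26 and k = 170: n = 25 · 170 + 1 = 4250 + 1 = 4251. For n = 4250 = 25 · 170, we can put exactly 25 objects in every box, avoiding 26 in any single one — so 4251 is tight.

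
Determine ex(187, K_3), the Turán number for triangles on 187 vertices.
ex(187, K_3) = ⌊187^2/4⌋ = 8742

Mantel (1907): a triangle-free graph on n vertices has at most ⌊n^2/4⌋ edges, with equality for the complete bipartite graph K_{⌊n/2⌋, ⌈n/2⌉}. For n = 187: ⌊187^2/4⌋ = ⌊34969/4⌋ = 8742. The extremal graph is K_{93, 94}, which has 93·94 = 8742 edges.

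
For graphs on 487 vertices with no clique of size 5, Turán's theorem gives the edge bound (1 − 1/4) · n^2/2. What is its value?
Turán density bound = (3/4) · 487^2/2 = 711507/8 ≈ 88938.375

Turán's theorem: ex(n, K_{r+1}) is achieved by the complete r-partite Turán graph T(n, r) with parts as balanced as possible, and is at most (1 − 1/r) · n^2/2. For r = 4, n = 487: the density bound is (3/4) · 237169/2 = 711507/8 ≈ 88938.375. The integer-valued extremum is e(T(487, 4)) = 88938, which is strictly less than the density bound 711507/8 since 4 ∤ 487 (the parts of T(487, 4) cannot all be equal).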